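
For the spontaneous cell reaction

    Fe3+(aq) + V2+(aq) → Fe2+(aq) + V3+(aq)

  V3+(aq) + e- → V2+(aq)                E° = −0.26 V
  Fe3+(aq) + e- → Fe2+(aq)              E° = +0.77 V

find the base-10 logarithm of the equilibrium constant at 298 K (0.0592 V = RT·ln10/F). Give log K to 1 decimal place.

log K = 17.4

The Fe³⁺/Fe²⁺ couple is reduced (cathode); E°cell = +0.77 − (−0.26) = +1.03 V with n = 1.
At equilibrium E = 0, so log K = nE°cell / 0.0592 = (1)(+1.03) / 0.0592 = 17.4.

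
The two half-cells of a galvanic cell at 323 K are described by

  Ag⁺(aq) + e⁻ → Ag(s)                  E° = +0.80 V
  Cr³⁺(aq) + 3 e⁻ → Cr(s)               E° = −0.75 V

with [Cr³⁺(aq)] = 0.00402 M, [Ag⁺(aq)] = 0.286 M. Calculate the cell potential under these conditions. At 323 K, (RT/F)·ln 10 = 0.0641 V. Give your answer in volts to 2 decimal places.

+1.57 V

Ag⁺/Ag is reduced (cathode, E° = +0.80 V) and Cr³⁺/Cr is oxidized (anode).
E°cell = E°cat − E°an = +0.80 − (−0.75) = +1.55 V; n = 3.
For the overall reaction 3 Ag⁺(aq) + Cr(s) → 3 Ag(s) + Cr³⁺(aq), Q = [Cr³⁺(aq)] / [Ag⁺(aq)]^3 = 0.172, giving log Q = −0.765.
By the Nernst equation, E = +1.55 − (0.0641/3)·(−0.765) = +1.57 V.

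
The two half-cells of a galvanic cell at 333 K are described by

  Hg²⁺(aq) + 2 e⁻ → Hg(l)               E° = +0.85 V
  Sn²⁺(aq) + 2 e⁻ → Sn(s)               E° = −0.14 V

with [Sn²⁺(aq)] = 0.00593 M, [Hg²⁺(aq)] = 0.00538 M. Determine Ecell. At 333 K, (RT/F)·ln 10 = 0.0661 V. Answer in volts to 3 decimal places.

+0.989 V

The Hg²⁺/Hg couple has the more positive E°, so it is the cathode; Sn²⁺/Sn is the anode.
E°cell = +0.85 − (−0.14) = +0.99 V, with n = 2 electrons transferred.
Balancing gives Hg²⁺(aq) + Sn(s) → Hg(l) + Sn²⁺(aq); hence Q = [Sn²⁺(aq)] / [Hg²⁺(aq)] = 1.1 (log Q = 0.042).
By the Nernst equation, E = +0.99 − (0.0661/2)·(0.042) = +0.989 V.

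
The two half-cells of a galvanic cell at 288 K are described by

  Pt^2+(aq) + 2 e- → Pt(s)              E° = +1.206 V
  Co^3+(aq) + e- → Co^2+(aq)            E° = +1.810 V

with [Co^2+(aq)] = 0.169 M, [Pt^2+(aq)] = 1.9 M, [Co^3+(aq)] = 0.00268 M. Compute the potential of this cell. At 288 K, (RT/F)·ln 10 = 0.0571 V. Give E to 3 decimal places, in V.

+0.493 V

Since E°(Co³⁺/Co²⁺) > E°(Pt²⁺/Pt), Co³⁺/Co²⁺ serves as the cathode.
E°cell = E°cat − E°an = +1.810 − (+1.206) = +0.604 V; n = 2.
Balancing gives 2 Co^3+(aq) + Pt(s) → 2 Co^2+(aq) + Pt^2+(aq); hence Q = ([Co^2+(aq)]^2·[Pt^2+(aq)]) / [Co^3+(aq)]^2 = 7.56×10^3 (log Q = 3.878).
Applying E = E° − (RT ln10/nF)·log Q gives +0.604 − (0.0571/2)(3.878) = +0.493 V.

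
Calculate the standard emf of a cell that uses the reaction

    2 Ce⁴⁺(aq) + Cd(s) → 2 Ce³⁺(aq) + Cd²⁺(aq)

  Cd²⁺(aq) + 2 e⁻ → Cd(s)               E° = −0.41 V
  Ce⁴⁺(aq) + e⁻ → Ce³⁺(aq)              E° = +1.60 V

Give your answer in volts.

In the reaction as written, Ce⁴⁺(aq) is reduced (cathode) and Cd²⁺(aq) is produced by oxidation at the anode.
E°cell = E°(cathode) − E°(anode) = +1.60 − (−0.41) = +2.01 V.
The positive value indicates the reaction is spontaneous as written.

+2.01 V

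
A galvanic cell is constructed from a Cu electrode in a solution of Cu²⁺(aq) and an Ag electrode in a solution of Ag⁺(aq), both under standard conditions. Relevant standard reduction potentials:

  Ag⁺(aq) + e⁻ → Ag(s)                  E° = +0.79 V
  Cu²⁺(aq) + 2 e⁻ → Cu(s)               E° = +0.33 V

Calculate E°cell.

+0.46 V

The Ag⁺/Ag couple has the higher E°, so Ag ion is reduced (cathode) and Cu is oxidized (anode).
E°cell = E°(cathode) − E°(anode) = +0.79 − (+0.33) = +0.46 V.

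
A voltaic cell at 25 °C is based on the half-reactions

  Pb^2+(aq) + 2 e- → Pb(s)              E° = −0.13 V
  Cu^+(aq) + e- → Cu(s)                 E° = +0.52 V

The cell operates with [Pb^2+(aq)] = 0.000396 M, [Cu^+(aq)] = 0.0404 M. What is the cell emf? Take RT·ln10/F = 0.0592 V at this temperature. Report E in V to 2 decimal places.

+0.67 V

The Cu⁺/Cu couple has the more positive E°, so it is the cathode; Pb²⁺/Pb is the anode.
E°cell = +0.52 − (−0.13) = +0.65 V, with n = 2 electrons transferred.
For the overall reaction 2 Cu^+(aq) + Pb(s) → 2 Cu(s) + Pb^2+(aq), Q = [Pb^2+(aq)] / [Cu^+(aq)]^2 = 0.243, giving log Q = −0.615.
By the Nernst equation, E = +0.65 − (0.0592/2)·(−0.615) = +0.67 V.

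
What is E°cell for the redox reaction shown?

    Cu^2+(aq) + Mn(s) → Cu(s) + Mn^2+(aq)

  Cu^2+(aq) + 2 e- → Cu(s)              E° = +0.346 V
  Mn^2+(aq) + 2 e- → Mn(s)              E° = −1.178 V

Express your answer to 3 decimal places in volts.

In the reaction as written, Cu^2+(aq) is reduced (cathode) and Mn^2+(aq) is produced by oxidation at the anode.
E°cell = E°(cathode) − E°(anode) = +0.346 − (−1.178) = +1.524 V.
The positive value indicates the reaction is spontaneous as written.

+1.524 V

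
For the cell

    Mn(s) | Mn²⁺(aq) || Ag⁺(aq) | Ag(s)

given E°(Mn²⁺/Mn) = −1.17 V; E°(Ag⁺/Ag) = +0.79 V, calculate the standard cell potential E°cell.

By convention the left-hand electrode in cell notation is the anode (oxidation) and the right-hand electrode is the cathode (reduction).
E°cell = E°(right) − E°(left) = +0.79 − (−1.17) = +1.96 V.

+1.96 V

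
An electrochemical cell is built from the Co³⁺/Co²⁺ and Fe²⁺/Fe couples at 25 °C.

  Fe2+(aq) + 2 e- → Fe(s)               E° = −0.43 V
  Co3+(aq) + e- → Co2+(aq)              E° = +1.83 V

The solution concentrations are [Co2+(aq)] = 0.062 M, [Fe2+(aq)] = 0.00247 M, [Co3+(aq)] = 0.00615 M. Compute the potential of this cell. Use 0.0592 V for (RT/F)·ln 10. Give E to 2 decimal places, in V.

+2.28 V

Since E°(Co³⁺/Co²⁺) > E°(Fe²⁺/Fe), Co³⁺/Co²⁺ serves as the cathode.
E°cell = +1.83 − (−0.43) = +2.26 V, with n = 2 electrons transferred.
For the overall reaction 2 Co3+(aq) + Fe(s) → 2 Co2+(aq) + Fe2+(aq), Q = ([Co2+(aq)]^2·[Fe2+(aq)]) / [Co3+(aq)]^2 = 0.251, giving log Q = −0.600.
E = E° − (0.0592/n)·log Q = +2.26 − (0.0592/2)(−0.600) = +2.28 V.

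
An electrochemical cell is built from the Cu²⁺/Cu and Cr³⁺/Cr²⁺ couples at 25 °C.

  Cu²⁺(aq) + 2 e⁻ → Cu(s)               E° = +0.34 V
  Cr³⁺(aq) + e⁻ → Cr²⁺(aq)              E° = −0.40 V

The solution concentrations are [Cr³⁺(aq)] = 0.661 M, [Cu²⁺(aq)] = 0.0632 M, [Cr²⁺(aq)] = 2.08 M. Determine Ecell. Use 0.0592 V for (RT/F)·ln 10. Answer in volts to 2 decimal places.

The Cu²⁺/Cu couple has the more positive E°, so it is the cathode; Cr³⁺/Cr²⁺ is the anode.
E°cell = E°cat − E°an = +0.34 − (−0.40) = +0.74 V; n = 2.
Balancing gives Cu²⁺(aq) + 2 Cr²⁺(aq) → Cu(s) + 2 Cr³⁺(aq); hence Q = [Cr³⁺(aq)]^2 / ([Cu²⁺(aq)]·[Cr²⁺(aq)]^2) = 1.6 (log Q = 0.204).
Applying E = E° − (RT ln10/nF)·log Q gives +0.74 − (0.0592/2)(0.204) = +0.73 V.

+0.73 V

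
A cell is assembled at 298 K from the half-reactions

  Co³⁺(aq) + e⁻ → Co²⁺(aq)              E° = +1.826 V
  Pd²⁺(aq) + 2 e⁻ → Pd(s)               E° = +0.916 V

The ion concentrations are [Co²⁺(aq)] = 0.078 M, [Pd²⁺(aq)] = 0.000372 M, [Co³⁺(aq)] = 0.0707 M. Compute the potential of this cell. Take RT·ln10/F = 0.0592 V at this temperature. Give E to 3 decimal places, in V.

Since E°(Co³⁺/Co²⁺) > E°(Pd²⁺/Pd), Co³⁺/Co²⁺ serves as the cathode.
The standard potential is +1.826 − (+0.916) = +0.910 V and the balanced reaction transfers n = 2 electrons.
For the overall reaction 2 Co³⁺(aq) + Pd(s) → 2 Co²⁺(aq) + Pd²⁺(aq), Q = ([Co²⁺(aq)]^2·[Pd²⁺(aq)]) / [Co³⁺(aq)]^2 = 0.000453, giving log Q = −3.344.
By the Nernst equation, E = +0.910 − (0.0592/2)·(−3.344) = +1.009 V.

+1.009 V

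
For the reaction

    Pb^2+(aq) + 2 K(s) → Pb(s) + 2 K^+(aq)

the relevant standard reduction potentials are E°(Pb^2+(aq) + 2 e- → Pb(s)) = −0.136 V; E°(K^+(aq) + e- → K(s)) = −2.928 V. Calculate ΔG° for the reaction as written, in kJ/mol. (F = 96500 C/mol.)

In the reaction as written Pb^2+(aq) is reduced, so the Pb²⁺/Pb couple is the cathode and K⁺/K is the anode.
E°cell = −0.136 − (−2.928) = +2.792 V; balancing electrons gives n = 2.
ΔG° = −nFE°cell = −(2)(96500)(+2.792) J/mol = −539 kJ/mol.

−539 kJ/mol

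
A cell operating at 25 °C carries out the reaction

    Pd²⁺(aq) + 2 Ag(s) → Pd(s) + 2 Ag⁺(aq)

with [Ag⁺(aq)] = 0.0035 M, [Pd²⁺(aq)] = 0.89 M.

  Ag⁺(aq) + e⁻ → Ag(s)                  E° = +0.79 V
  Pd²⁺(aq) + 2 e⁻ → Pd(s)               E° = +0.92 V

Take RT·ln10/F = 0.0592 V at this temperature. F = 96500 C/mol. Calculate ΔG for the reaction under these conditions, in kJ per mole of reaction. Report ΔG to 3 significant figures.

The standard cell potential is +0.92 − (+0.79) = +0.13 V, with n = 2 electrons in the balanced equation.
The reaction quotient is [Ag⁺(aq)]^2 / [Pd²⁺(aq)] = 1.38×10^−5; by Nernst, E = +0.13 − (0.0592/2)(−4.861) = +0.2739 V.
ΔG = −nFE = −(2)(96500)(+0.2739) J/mol = −52.9 kJ/mol.

−52.9 kJ/mol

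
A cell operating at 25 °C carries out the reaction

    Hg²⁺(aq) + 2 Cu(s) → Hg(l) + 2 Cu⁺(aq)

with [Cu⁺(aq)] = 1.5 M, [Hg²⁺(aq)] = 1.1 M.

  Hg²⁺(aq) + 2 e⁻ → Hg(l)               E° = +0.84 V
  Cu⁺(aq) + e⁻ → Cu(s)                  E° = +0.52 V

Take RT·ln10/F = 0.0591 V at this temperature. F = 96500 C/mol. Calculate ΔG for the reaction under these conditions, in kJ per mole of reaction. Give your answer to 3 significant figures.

−60.0 kJ/mol

With Hg²⁺/Hg reduced at the cathode, E°cell = +0.84 − (+0.52) = +0.32 V and n = 2.
Here Q = [Cu⁺(aq)]^2 / [Hg²⁺(aq)] = 2.05 (log Q = 0.311), giving E = +0.32 − (0.0591/2)·(0.311) = +0.3108 V.
Then ΔG = −nFE = −2 × 96500 × +0.3108 J/mol = −60.0 kJ/mol.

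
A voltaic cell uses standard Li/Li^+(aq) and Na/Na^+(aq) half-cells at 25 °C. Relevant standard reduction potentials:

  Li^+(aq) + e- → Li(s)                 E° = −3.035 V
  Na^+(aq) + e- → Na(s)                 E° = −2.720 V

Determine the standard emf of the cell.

Of the two couples in this cell, the one with the more positive reduction potential is reduced at the cathode: here that is Na⁺/Na (−2.720 V); Li⁺/Li (−3.035 V) is the anode.
E°cell = E°(cathode) − E°(anode) = −2.720 − (−3.035) = +0.315 V.

+0.315 V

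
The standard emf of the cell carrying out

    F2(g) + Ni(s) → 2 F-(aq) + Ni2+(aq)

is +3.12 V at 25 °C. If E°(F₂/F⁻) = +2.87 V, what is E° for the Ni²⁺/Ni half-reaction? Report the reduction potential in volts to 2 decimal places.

−0.25 V

In the reaction as written the F₂/F⁻ couple is reduced (cathode) and Ni²⁺/Ni is oxidized (anode), so E°cell = E°(F₂/F⁻) − E°(Ni²⁺/Ni).
E°(Ni²⁺/Ni) = E°(cathode) − E°cell = +2.87 − (+3.12) = −0.25 V.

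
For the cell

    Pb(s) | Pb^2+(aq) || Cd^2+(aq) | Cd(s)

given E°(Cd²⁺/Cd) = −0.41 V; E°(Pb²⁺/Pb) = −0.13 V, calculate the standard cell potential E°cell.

By convention the left-hand electrode in cell notation is the anode (oxidation) and the right-hand electrode is the cathode (reduction).
E°cell = E°(right) − E°(left) = −0.41 − (−0.13) = −0.28 V.
The negative sign shows that, as written, the cell would require an external voltage to drive the reaction.

−0.28 V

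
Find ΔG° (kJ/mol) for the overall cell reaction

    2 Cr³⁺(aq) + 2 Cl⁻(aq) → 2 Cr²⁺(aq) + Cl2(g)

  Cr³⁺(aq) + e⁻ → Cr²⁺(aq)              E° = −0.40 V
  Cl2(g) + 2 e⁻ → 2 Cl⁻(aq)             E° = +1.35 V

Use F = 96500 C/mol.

In the reaction as written Cr³⁺(aq) is reduced, so the Cr³⁺/Cr²⁺ couple is the cathode and Cl₂/Cl⁻ is the anode.
E°cell = −0.40 − (+1.35) = −1.75 V; balancing electrons gives n = 2.
ΔG° = −nFE°cell = −(2)(96500)(−1.75) J/mol = +338 kJ/mol.

+338 kJ/mol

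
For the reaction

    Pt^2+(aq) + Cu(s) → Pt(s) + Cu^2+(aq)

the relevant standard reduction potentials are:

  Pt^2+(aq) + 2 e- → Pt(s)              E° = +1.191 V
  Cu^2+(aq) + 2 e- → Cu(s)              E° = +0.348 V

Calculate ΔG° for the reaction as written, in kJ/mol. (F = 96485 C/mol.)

In the reaction as written Pt^2+(aq) is reduced, so the Pt²⁺/Pt couple is the cathode and Cu²⁺/Cu is the anode.
E°cell = +1.191 − (+0.348) = +0.843 V; balancing electrons gives n = 2.
ΔG° = −nFE°cell = −(2)(96485)(+0.843) J/mol = −163 kJ/mol.

−163 kJ/mol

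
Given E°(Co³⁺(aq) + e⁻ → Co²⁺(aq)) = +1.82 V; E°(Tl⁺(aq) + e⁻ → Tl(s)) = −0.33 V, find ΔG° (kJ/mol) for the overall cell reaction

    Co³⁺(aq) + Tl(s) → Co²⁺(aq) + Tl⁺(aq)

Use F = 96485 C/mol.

−207 kJ/mol

In the reaction as written Co³⁺(aq) is reduced, so the Co³⁺/Co²⁺ couple is the cathode and Tl⁺/Tl is the anode.
E°cell = +1.82 − (−0.33) = +2.15 V; balancing electrons gives n = 1.
ΔG° = −nFE°cell = −(1)(96485)(+2.15) J/mol = −207 kJ/mol.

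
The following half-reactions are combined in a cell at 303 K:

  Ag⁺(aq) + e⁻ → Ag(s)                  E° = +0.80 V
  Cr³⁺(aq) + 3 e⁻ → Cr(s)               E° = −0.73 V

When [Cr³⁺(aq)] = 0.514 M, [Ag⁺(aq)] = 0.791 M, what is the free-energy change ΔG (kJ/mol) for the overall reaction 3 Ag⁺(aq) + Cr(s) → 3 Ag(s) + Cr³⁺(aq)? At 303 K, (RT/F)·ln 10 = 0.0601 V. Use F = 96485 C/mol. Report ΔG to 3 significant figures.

−443 kJ/mol

The standard cell potential is +0.80 − (−0.73) = +1.53 V, with n = 3 electrons in the balanced equation.
Q = [Cr³⁺(aq)] / [Ag⁺(aq)]^3 = 1.04, so log Q = 0.016 and E = +1.53 − (0.0601/3)(0.016) = +1.5297 V.
Then ΔG = −nFE = −3 × 96485 × +1.5297 J/mol = −443 kJ/mol.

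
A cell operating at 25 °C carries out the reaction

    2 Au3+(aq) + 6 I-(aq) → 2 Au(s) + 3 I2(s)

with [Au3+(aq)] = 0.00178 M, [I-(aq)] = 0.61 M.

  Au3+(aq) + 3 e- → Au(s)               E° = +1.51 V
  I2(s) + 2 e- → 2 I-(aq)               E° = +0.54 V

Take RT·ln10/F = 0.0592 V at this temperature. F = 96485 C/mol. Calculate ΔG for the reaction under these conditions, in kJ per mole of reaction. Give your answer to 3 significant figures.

With Au³⁺/Au reduced at the cathode, E°cell = +1.51 − (+0.54) = +0.97 V and n = 6.
The reaction quotient is 1 / ([Au3+(aq)]^2·[I-(aq)]^6) = 6.13×10^6; by Nernst, E = +0.97 − (0.0592/6)(6.787) = +0.9030 V.
Finally ΔG = −nFE = −(6)(96485 C/mol)(+0.9030 V) = −523 kJ/mol.

−523 kJ/mol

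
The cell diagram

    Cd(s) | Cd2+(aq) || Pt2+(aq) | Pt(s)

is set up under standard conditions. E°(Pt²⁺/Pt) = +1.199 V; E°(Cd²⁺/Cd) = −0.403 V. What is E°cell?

By convention the left-hand electrode in cell notation is the anode (oxidation) and the right-hand electrode is the cathode (reduction).
E°cell = E°(right) − E°(left) = +1.199 − (−0.403) = +1.602 V.

+1.602 V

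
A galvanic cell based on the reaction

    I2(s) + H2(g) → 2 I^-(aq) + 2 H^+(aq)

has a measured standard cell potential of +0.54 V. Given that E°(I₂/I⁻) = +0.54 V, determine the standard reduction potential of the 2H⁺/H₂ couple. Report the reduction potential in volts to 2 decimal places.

In the reaction as written the I₂/I⁻ couple is reduced (cathode) and 2H⁺/H₂ is oxidized (anode), so E°cell = E°(I₂/I⁻) − E°(2H⁺/H₂).
E°(2H⁺/H₂) = E°(cathode) − E°cell = +0.54 − (+0.54) = +0.00 V.

+0.00 V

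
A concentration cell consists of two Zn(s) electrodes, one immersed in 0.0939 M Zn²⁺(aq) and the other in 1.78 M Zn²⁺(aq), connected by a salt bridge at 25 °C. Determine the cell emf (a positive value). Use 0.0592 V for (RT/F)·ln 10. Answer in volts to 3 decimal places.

0.038 V

For a concentration cell E°cell = 0, since both electrodes use the same couple.
The compartment with the higher Zn²⁺(aq) concentration (1.78 M) acts as the cathode; ions are reduced there and produced at the dilute (0.0939 M) anode.
With n = 2, Ecell = −(0.0592/2)·log([dilute]/[conc]) = −(0.0592/2)·log(0.0939/1.78) = +0.038 V.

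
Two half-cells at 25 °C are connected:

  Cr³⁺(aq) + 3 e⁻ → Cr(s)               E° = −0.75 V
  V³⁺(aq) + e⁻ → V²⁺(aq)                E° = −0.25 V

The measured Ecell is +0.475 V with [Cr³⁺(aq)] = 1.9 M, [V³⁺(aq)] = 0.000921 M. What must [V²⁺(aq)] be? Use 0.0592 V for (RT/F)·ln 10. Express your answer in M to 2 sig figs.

0.0020 M

With V³⁺/V²⁺ at the cathode and Cr³⁺/Cr at the anode, E°cell = −0.25 − (−0.75) = +0.50 V (n = 3).
Rearranging E = E° − (0.0592/n)·log Q gives log Q = 3(+0.50 − (+0.475))/0.0592 = 1.267.
For 3 V³⁺(aq) + Cr(s) → 3 V²⁺(aq) + Cr³⁺(aq), the reaction quotient is Q = ([V²⁺(aq)]^3·[Cr³⁺(aq)]) / [V³⁺(aq)]^3.
Solving for the unknown gives log [V²⁺(aq)] = −2.706, so [V²⁺(aq)] ≈ 0.0020 M.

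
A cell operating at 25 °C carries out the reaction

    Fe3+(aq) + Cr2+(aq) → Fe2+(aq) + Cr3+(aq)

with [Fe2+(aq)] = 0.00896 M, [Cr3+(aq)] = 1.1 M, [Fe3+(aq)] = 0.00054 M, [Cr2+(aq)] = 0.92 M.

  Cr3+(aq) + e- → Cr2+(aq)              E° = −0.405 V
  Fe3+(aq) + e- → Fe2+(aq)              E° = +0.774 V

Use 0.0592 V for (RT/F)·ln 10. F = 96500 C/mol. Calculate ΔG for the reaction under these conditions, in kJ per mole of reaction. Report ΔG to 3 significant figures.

With Fe³⁺/Fe²⁺ reduced at the cathode, E°cell = +0.774 − (−0.405) = +1.179 V and n = 1.
The reaction quotient is ([Fe2+(aq)]·[Cr3+(aq)]) / ([Fe3+(aq)]·[Cr2+(aq)]) = 19.8; by Nernst, E = +1.179 − (0.0592/1)(1.298) = +1.1022 V.
Finally ΔG = −nFE = −(1)(96500 C/mol)(+1.1022 V) = −106 kJ/mol.

−106 kJ/mol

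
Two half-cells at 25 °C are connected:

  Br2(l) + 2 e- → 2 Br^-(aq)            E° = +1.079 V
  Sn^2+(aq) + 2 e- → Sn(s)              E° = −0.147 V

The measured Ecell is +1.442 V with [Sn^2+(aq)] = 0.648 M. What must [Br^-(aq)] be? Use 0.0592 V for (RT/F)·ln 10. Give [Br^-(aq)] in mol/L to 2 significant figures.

0.00028 M

With Br₂/Br⁻ at the cathode and Sn²⁺/Sn at the anode, E°cell = +1.079 − (−0.147) = +1.226 V (n = 2).
Since E = E° − (0.0592/n)·log Q, log Q = n(E° − E)/0.0592 = −7.297.
For Br2(l) + Sn(s) → 2 Br^-(aq) + Sn^2+(aq), the reaction quotient is Q = [Br^-(aq)]^2·[Sn^2+(aq)].
Substituting the known concentrations and solving, log [Br^-(aq)] = −3.554 and [Br^-(aq)] = 0.00028 M.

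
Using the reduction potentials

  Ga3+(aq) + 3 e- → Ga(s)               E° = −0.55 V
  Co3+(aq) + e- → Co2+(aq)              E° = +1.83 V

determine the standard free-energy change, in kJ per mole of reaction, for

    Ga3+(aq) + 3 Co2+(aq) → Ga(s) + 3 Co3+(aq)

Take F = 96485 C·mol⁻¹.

+689 kJ/mol

In the reaction as written Ga3+(aq) is reduced, so the Ga³⁺/Ga couple is the cathode and Co³⁺/Co²⁺ is the anode.
E°cell = −0.55 − (+1.83) = −2.38 V; balancing electrons gives n = 3.
ΔG° = −nFE°cell = −(3)(96485)(−2.38) J/mol = +689 kJ/mol.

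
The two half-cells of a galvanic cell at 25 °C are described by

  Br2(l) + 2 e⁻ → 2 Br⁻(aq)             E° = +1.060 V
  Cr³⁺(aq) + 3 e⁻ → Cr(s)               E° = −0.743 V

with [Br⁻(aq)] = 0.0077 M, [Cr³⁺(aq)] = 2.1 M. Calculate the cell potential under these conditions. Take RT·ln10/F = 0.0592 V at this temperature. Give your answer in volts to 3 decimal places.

+1.922 V

Since E°(Br₂/Br⁻) > E°(Cr³⁺/Cr), Br₂/Br⁻ serves as the cathode.
The standard potential is +1.060 − (−0.743) = +1.803 V and the balanced reaction transfers n = 6 electrons.
For the overall reaction 3 Br2(l) + 2 Cr(s) → 6 Br⁻(aq) + 2 Cr³⁺(aq), Q = [Br⁻(aq)]^6·[Cr³⁺(aq)]^2 = 9.19×10^−13, giving log Q = −12.037.
Applying E = E° − (RT ln10/nF)·log Q gives +1.803 − (0.0592/6)(−12.037) = +1.922 V.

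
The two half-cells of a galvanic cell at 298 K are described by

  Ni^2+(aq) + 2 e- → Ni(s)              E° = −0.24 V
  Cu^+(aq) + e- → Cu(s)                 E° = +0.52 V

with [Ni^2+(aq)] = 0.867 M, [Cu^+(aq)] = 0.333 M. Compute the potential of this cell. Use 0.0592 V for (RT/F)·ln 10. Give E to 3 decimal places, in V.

+0.734 V

Since E°(Cu⁺/Cu) > E°(Ni²⁺/Ni), Cu⁺/Cu serves as the cathode.
The standard potential is +0.52 − (−0.24) = +0.76 V and the balanced reaction transfers n = 2 electrons.
The balanced reaction is 2 Cu^+(aq) + Ni(s) → 2 Cu(s) + Ni^2+(aq), so Q = [Ni^2+(aq)] / [Cu^+(aq)]^2 = 7.82 and log Q = 0.893.
E = E° − (0.0592/n)·log Q = +0.76 − (0.0592/2)(0.893) = +0.734 V.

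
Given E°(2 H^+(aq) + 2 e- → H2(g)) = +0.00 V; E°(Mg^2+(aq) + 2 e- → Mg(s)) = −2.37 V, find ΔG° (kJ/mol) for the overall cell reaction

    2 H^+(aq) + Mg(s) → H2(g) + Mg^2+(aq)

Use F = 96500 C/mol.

In the reaction as written H^+(aq) is reduced, so the 2H⁺/H₂ couple is the cathode and Mg²⁺/Mg is the anode.
E°cell = +0.00 − (−2.37) = +2.37 V; balancing electrons gives n = 2.
ΔG° = −nFE°cell = −(2)(96500)(+2.37) J/mol = −457 kJ/mol.

−457 kJ/mol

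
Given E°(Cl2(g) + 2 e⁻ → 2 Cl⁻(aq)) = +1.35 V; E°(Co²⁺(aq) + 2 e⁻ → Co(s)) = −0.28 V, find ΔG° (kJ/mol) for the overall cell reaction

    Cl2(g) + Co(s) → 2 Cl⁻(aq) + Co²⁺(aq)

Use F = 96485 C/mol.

In the reaction as written Cl2(g) is reduced, so the Cl₂/Cl⁻ couple is the cathode and Co²⁺/Co is the anode.
E°cell = +1.35 − (−0.28) = +1.63 V; balancing electrons gives n = 2.
ΔG° = −nFE°cell = −(2)(96485)(+1.63) J/mol = −315 kJ/mol.

−315 kJ/mol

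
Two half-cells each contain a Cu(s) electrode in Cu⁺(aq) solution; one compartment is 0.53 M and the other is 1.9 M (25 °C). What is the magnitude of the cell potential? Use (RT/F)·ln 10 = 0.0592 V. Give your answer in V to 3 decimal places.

For a concentration cell E°cell = 0, since both electrodes use the same couple.
The compartment with the higher Cu⁺(aq) concentration (1.9 M) acts as the cathode; ions are reduced there and produced at the dilute (0.53 M) anode.
With n = 1, Ecell = −(0.0592/1)·log([dilute]/[conc]) = −(0.0592/1)·log(0.53/1.9) = +0.033 V.

0.033 V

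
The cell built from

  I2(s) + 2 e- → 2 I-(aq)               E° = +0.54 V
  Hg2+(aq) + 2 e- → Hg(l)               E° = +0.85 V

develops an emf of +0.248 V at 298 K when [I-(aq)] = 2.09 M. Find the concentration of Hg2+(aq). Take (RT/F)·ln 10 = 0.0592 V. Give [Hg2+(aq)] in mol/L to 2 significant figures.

0.0018 M

Hg²⁺/Hg is the cathode (higher E°); E°cell = +0.85 − (+0.54) = +0.31 V with n = 2.
Rearranging E = E° − (0.0592/n)·log Q gives log Q = 2(+0.31 − (+0.248))/0.0592 = 2.095.
For Hg2+(aq) + 2 I-(aq) → Hg(l) + I2(s), the reaction quotient is Q = 1 / ([Hg2+(aq)]·[I-(aq)]^2).
Isolating [Hg2+(aq)] in Q = 10^{2.095} yields log [Hg2+(aq)] = −2.735, i.e. 0.0018 M.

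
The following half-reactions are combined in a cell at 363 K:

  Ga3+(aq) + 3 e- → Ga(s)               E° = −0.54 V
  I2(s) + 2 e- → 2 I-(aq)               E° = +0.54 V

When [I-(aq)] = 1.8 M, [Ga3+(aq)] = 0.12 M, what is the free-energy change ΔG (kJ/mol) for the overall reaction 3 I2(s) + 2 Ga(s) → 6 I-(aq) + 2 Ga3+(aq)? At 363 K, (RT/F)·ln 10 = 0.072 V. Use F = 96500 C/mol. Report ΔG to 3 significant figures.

With I₂/I⁻ reduced at the cathode, E°cell = +0.54 − (−0.54) = +1.08 V and n = 6.
Q = [I-(aq)]^6·[Ga3+(aq)]^2 = 0.49, so log Q = −0.310 and E = +1.08 − (0.072/6)(−0.310) = +1.0837 V.
Then ΔG = −nFE = −6 × 96500 × +1.0837 J/mol = −627 kJ/mol.

−627 kJ/mol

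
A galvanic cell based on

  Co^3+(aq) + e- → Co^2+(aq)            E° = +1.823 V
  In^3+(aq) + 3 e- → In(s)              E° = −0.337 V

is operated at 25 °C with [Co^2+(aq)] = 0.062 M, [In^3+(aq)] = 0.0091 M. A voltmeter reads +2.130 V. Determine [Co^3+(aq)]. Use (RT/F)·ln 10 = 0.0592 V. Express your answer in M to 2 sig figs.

Co³⁺/Co²⁺ is the cathode (higher E°); E°cell = +1.823 − (−0.337) = +2.160 V with n = 3.
From the Nernst equation, log Q = n(E° − E)/0.0592 = 3·(+2.160 − (+2.130))/0.0592 = 1.520.
The balanced reaction is 3 Co^3+(aq) + In(s) → 3 Co^2+(aq) + In^3+(aq), so Q = ([Co^2+(aq)]^3·[In^3+(aq)]) / [Co^3+(aq)]^3.
Solving for the unknown gives log [Co^3+(aq)] = −2.395, so [Co^3+(aq)] ≈ 0.0040 M.

0.0040 M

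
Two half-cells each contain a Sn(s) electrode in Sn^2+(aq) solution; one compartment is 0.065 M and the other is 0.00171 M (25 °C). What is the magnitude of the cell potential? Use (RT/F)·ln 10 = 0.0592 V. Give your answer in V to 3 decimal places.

For a concentration cell E°cell = 0, since both electrodes use the same couple.
The compartment with the higher Sn^2+(aq) concentration (0.065 M) acts as the cathode; ions are reduced there and produced at the dilute (0.00171 M) anode.
With n = 2, Ecell = −(0.0592/2)·log([dilute]/[conc]) = −(0.0592/2)·log(0.00171/0.065) = +0.047 V.

0.047 V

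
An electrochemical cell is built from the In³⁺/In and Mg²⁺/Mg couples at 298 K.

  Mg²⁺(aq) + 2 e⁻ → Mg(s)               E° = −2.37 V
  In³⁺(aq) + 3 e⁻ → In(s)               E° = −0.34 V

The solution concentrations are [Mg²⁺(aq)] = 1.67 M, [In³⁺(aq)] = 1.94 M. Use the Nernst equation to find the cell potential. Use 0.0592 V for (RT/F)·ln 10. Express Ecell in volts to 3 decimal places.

+2.029 V

Since E°(In³⁺/In) > E°(Mg²⁺/Mg), In³⁺/In serves as the cathode.
E°cell = E°cat − E°an = −0.34 − (−2.37) = +2.03 V; n = 6.
Balancing gives 2 In³⁺(aq) + 3 Mg(s) → 2 In(s) + 3 Mg²⁺(aq); hence Q = [Mg²⁺(aq)]^3 / [In³⁺(aq)]^2 = 1.24 (log Q = 0.093).
Applying E = E° − (RT ln10/nF)·log Q gives +2.03 − (0.0592/6)(0.093) = +2.029 V.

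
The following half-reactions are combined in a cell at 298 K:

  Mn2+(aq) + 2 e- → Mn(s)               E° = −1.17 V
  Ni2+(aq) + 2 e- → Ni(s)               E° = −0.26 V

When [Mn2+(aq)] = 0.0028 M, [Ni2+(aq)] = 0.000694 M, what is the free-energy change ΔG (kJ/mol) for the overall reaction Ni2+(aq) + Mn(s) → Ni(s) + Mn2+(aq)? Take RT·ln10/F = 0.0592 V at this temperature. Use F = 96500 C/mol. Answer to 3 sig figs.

−172 kJ/mol

E°cell = −0.26 − (−1.17) = +0.91 V; the balanced reaction transfers n = 2 electrons.
Here Q = [Mn2+(aq)] / [Ni2+(aq)] = 4.03 (log Q = 0.606), giving E = +0.91 − (0.0592/2)·(0.606) = +0.8921 V.
Then ΔG = −nFE = −2 × 96500 × +0.8921 J/mol = −172 kJ/mol.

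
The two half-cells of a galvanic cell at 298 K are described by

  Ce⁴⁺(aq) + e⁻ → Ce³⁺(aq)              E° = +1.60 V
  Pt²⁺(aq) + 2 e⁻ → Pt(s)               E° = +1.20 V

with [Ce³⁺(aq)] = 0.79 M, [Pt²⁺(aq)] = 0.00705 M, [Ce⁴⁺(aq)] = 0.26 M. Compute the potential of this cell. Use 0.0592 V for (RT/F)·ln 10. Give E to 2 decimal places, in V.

+0.44 V

Ce⁴⁺/Ce³⁺ is reduced (cathode, E° = +1.60 V) and Pt²⁺/Pt is oxidized (anode).
The standard potential is +1.60 − (+1.20) = +0.40 V and the balanced reaction transfers n = 2 electrons.
The balanced reaction is 2 Ce⁴⁺(aq) + Pt(s) → 2 Ce³⁺(aq) + Pt²⁺(aq), so Q = ([Ce³⁺(aq)]^2·[Pt²⁺(aq)]) / [Ce⁴⁺(aq)]^2 = 0.0651 and log Q = −1.187.
By the Nernst equation, E = +0.40 − (0.0592/2)·(−1.187) = +0.44 V.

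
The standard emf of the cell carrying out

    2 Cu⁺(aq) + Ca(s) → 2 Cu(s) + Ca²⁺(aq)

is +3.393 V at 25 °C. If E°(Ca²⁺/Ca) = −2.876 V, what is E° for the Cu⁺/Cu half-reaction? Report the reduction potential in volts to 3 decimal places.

In the reaction as written the Cu⁺/Cu couple is reduced (cathode) and Ca²⁺/Ca is oxidized (anode), so E°cell = E°(Cu⁺/Cu) − E°(Ca²⁺/Ca).
E°(Cu⁺/Cu) = E°cell + E°(anode) = +3.393 + (−2.876) = +0.517 V.

+0.517 V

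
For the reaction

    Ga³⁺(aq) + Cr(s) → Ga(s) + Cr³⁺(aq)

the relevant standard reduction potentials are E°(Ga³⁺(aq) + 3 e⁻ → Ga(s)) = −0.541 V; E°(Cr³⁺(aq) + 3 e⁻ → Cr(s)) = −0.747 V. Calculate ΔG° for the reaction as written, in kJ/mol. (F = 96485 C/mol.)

−59.6 kJ/mol

In the reaction as written Ga³⁺(aq) is reduced, so the Ga³⁺/Ga couple is the cathode and Cr³⁺/Cr is the anode.
E°cell = −0.541 − (−0.747) = +0.206 V; balancing electrons gives n = 3.
ΔG° = −nFE°cell = −(3)(96485)(+0.206) J/mol = −59.6 kJ/mol.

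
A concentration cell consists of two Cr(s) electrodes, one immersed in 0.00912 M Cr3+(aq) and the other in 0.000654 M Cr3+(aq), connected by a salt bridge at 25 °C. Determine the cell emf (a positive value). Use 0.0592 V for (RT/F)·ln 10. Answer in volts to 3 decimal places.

0.023 V

For a concentration cell E°cell = 0, since both electrodes use the same couple.
The compartment with the higher Cr3+(aq) concentration (0.00912 M) acts as the cathode; ions are reduced there and produced at the dilute (0.000654 M) anode.
With n = 3, Ecell = −(0.0592/3)·log([dilute]/[conc]) = −(0.0592/3)·log(0.000654/0.00912) = +0.023 V.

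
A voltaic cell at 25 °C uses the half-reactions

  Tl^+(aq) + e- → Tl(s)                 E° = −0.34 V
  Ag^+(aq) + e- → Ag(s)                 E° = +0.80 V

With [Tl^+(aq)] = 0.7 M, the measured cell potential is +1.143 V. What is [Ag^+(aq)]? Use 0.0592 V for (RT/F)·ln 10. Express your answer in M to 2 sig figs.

The Ag⁺/Ag couple has the larger reduction potential, so it is the cathode: E°cell = +0.80 − (−0.34) = +1.14 V and n = 1.
Since E = E° − (0.0592/n)·log Q, log Q = n(E° − E)/0.0592 = −0.051.
For Ag^+(aq) + Tl(s) → Ag(s) + Tl^+(aq), the reaction quotient is Q = [Tl^+(aq)] / [Ag^+(aq)].
Isolating [Ag^+(aq)] in Q = 10^{−0.051} yields log [Ag^+(aq)] = −0.104, i.e. 0.79 M.

0.79 M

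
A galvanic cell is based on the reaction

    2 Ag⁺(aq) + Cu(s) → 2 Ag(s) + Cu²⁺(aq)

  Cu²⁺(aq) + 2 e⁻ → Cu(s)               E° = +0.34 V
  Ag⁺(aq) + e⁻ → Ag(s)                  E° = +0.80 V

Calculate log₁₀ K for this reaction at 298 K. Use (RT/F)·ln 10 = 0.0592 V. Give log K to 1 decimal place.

The Ag⁺/Ag couple is reduced (cathode); E°cell = +0.80 − (+0.34) = +0.46 V with n = 2.
At equilibrium E = 0, so log K = nE°cell / 0.0592 = (2)(+0.46) / 0.0592 = 15.5.

log K = 15.5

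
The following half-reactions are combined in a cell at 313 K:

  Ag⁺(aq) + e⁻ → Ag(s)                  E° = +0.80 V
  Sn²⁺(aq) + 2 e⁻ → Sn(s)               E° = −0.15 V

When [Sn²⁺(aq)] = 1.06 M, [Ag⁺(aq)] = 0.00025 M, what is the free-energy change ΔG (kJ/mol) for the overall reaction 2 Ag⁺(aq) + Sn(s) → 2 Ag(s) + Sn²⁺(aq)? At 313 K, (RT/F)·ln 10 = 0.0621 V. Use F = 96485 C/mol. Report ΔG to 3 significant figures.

With Ag⁺/Ag reduced at the cathode, E°cell = +0.80 − (−0.15) = +0.95 V and n = 2.
Here Q = [Sn²⁺(aq)] / [Ag⁺(aq)]^2 = 1.7×10^7 (log Q = 7.229), giving E = +0.95 − (0.0621/2)·(7.229) = +0.7255 V.
Finally ΔG = −nFE = −(2)(96485 C/mol)(+0.7255 V) = −140 kJ/mol.

−140 kJ/mol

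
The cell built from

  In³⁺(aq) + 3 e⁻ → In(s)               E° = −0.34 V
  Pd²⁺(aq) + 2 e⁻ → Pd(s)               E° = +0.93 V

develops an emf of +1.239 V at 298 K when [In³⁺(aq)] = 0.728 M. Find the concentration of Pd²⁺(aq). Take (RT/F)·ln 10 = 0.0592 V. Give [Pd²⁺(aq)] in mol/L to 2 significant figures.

0.073 M

With Pd²⁺/Pd at the cathode and In³⁺/In at the anode, E°cell = +0.93 − (−0.34) = +1.27 V (n = 6).
Rearranging E = E° − (0.0592/n)·log Q gives log Q = 6(+1.27 − (+1.239))/0.0592 = 3.142.
Balancing electrons gives 3 Pd²⁺(aq) + 2 In(s) → 3 Pd(s) + 2 In³⁺(aq); thus Q = [In³⁺(aq)]^2 / [Pd²⁺(aq)]^3.
Isolating [Pd²⁺(aq)] in Q = 10^{3.142} yields log [Pd²⁺(aq)] = −1.139, i.e. 0.073 M.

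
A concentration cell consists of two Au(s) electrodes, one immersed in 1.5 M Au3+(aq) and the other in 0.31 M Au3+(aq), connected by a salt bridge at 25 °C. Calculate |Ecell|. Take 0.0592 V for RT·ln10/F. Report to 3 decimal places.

For a concentration cell E°cell = 0, since both electrodes use the same couple.
The compartment with the higher Au3+(aq) concentration (1.5 M) acts as the cathode; ions are reduced there and produced at the dilute (0.31 M) anode.
With n = 3, Ecell = −(0.0592/3)·log([dilute]/[conc]) = −(0.0592/3)·log(0.31/1.5) = +0.014 V.

0.014 V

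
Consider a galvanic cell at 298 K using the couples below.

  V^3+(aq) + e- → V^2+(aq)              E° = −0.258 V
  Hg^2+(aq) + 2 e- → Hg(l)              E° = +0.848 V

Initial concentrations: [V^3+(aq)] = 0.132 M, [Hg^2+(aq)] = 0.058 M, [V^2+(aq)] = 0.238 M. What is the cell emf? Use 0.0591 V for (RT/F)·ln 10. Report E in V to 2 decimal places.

Hg²⁺/Hg is reduced (cathode, E° = +0.848 V) and V³⁺/V²⁺ is oxidized (anode).
E°cell = E°cat − E°an = +0.848 − (−0.258) = +1.106 V; n = 2.
For the overall reaction Hg^2+(aq) + 2 V^2+(aq) → Hg(l) + 2 V^3+(aq), Q = [V^3+(aq)]^2 / ([Hg^2+(aq)]·[V^2+(aq)]^2) = 5.3, giving log Q = 0.725.
Applying E = E° − (RT ln10/nF)·log Q gives +1.106 − (0.0591/2)(0.725) = +1.08 V.

+1.08 V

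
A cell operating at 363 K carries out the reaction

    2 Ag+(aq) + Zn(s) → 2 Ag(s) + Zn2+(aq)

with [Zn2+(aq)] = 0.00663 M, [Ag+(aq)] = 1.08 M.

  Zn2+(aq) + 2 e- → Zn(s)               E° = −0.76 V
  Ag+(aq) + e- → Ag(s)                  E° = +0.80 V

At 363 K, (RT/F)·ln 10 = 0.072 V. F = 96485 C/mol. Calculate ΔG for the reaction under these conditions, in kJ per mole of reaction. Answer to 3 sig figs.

E°cell = +0.80 − (−0.76) = +1.56 V; the balanced reaction transfers n = 2 electrons.
Here Q = [Zn2+(aq)] / [Ag+(aq)]^2 = 0.00568 (log Q = −2.245), giving E = +1.56 − (0.072/2)·(−2.245) = +1.6408 V.
ΔG = −nFE = −(2)(96485)(+1.6408) J/mol = −317 kJ/mol.

−317 kJ/mol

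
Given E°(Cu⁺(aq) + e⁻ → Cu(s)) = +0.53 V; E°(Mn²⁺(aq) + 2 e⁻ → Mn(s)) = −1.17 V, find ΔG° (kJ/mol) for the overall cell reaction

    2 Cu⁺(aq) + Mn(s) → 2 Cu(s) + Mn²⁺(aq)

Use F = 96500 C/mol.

In the reaction as written Cu⁺(aq) is reduced, so the Cu⁺/Cu couple is the cathode and Mn²⁺/Mn is the anode.
E°cell = +0.53 − (−1.17) = +1.70 V; balancing electrons gives n = 2.
ΔG° = −nFE°cell = −(2)(96500)(+1.70) J/mol = −328 kJ/mol.

−328 kJ/mol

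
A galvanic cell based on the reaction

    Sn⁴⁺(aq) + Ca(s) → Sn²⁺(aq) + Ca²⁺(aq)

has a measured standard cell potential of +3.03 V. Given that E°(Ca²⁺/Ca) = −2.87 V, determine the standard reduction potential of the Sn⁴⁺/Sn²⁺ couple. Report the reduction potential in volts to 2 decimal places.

In the reaction as written the Sn⁴⁺/Sn²⁺ couple is reduced (cathode) and Ca²⁺/Ca is oxidized (anode), so E°cell = E°(Sn⁴⁺/Sn²⁺) − E°(Ca²⁺/Ca).
E°(Sn⁴⁺/Sn²⁺) = E°cell + E°(anode) = +3.03 + (−2.87) = +0.16 V.

+0.16 V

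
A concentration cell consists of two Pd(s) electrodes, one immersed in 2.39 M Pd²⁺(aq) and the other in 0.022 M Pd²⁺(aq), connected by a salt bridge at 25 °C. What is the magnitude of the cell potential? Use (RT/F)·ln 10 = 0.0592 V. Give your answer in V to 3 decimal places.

0.060 V

For a concentration cell E°cell = 0, since both electrodes use the same couple.
The compartment with the higher Pd²⁺(aq) concentration (2.39 M) acts as the cathode; ions are reduced there and produced at the dilute (0.022 M) anode.
With n = 2, Ecell = −(0.0592/2)·log([dilute]/[conc]) = −(0.0592/2)·log(0.022/2.39) = +0.060 V.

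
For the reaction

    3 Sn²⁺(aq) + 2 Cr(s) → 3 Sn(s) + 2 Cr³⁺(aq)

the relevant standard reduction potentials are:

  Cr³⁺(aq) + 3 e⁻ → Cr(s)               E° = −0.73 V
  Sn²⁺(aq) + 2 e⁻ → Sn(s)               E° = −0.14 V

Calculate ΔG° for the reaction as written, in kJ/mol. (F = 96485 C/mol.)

In the reaction as written Sn²⁺(aq) is reduced, so the Sn²⁺/Sn couple is the cathode and Cr³⁺/Cr is the anode.
E°cell = −0.14 − (−0.73) = +0.59 V; balancing electrons gives n = 6.
ΔG° = −nFE°cell = −(6)(96485)(+0.59) J/mol = −342 kJ/mol.

−342 kJ/mol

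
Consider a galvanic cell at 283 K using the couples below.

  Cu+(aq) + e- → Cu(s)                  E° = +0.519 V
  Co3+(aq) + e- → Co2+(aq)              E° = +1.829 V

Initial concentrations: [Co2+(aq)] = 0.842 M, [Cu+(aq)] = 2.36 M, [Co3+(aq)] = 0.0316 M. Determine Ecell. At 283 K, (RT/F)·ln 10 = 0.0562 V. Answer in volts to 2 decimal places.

+1.21 V

Since E°(Co³⁺/Co²⁺) > E°(Cu⁺/Cu), Co³⁺/Co²⁺ serves as the cathode.
E°cell = +1.829 − (+0.519) = +1.310 V, with n = 1 electron transferred.
The balanced reaction is Co3+(aq) + Cu(s) → Co2+(aq) + Cu+(aq), so Q = ([Co2+(aq)]·[Cu+(aq)]) / [Co3+(aq)] = 62.9 and log Q = 1.799.
Applying E = E° − (RT ln10/nF)·log Q gives +1.310 − (0.0562/1)(1.799) = +1.21 V.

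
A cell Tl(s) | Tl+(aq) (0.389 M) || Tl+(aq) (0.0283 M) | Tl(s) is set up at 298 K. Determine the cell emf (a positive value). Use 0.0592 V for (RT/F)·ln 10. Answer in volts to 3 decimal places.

For a concentration cell E°cell = 0, since both electrodes use the same couple.
The compartment with the higher Tl+(aq) concentration (0.389 M) acts as the cathode; ions are reduced there and produced at the dilute (0.0283 M) anode.
With n = 1, Ecell = −(0.0592/1)·log([dilute]/[conc]) = −(0.0592/1)·log(0.0283/0.389) = +0.067 V.

0.067 V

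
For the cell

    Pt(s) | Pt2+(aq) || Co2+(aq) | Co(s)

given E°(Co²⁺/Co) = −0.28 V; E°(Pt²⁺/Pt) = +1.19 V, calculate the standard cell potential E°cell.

By convention the left-hand electrode in cell notation is the anode (oxidation) and the right-hand electrode is the cathode (reduction).
E°cell = E°(right) − E°(left) = −0.28 − (+1.19) = −1.47 V.
The negative sign shows that, as written, the cell would require an external voltage to drive the reaction.

−1.47 V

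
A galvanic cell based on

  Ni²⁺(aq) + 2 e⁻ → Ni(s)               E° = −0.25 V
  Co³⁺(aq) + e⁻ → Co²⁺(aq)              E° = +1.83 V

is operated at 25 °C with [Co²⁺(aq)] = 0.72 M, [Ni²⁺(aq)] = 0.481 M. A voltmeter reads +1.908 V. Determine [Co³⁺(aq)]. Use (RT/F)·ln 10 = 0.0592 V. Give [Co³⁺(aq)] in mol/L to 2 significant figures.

Co³⁺/Co²⁺ is the cathode (higher E°); E°cell = +1.83 − (−0.25) = +2.08 V with n = 2.
From the Nernst equation, log Q = n(E° − E)/0.0592 = 2·(+2.08 − (+1.908))/0.0592 = 5.811.
For 2 Co³⁺(aq) + Ni(s) → 2 Co²⁺(aq) + Ni²⁺(aq), the reaction quotient is Q = ([Co²⁺(aq)]^2·[Ni²⁺(aq)]) / [Co³⁺(aq)]^2.
Solving for the unknown gives log [Co³⁺(aq)] = −3.207, so [Co³⁺(aq)] ≈ 0.00062 M.

0.00062 M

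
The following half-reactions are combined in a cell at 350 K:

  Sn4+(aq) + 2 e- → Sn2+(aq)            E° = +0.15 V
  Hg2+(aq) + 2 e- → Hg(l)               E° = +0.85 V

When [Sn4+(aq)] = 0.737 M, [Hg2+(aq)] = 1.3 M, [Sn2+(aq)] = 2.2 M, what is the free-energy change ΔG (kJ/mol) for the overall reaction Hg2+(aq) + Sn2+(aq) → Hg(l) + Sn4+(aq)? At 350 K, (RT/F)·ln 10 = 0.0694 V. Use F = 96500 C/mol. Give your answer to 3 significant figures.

The standard cell potential is +0.85 − (+0.15) = +0.70 V, with n = 2 electrons in the balanced equation.
The reaction quotient is [Sn4+(aq)] / ([Hg2+(aq)]·[Sn2+(aq)]) = 0.258; by Nernst, E = +0.70 − (0.0694/2)(−0.589) = +0.7204 V.
Then ΔG = −nFE = −2 × 96500 × +0.7204 J/mol = −139 kJ/mol.

−139 kJ/mol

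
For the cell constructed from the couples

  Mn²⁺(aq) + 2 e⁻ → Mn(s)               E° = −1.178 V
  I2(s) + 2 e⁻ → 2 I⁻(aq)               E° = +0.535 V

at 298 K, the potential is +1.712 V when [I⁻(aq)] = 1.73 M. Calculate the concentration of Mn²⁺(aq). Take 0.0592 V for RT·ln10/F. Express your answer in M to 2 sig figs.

0.36 M

I₂/I⁻ is the cathode (higher E°); E°cell = +0.535 − (−1.178) = +1.713 V with n = 2.
Rearranging E = E° − (0.0592/n)·log Q gives log Q = 2(+1.713 − (+1.712))/0.0592 = 0.034.
The balanced reaction is I2(s) + Mn(s) → 2 I⁻(aq) + Mn²⁺(aq), so Q = [I⁻(aq)]^2·[Mn²⁺(aq)].
Substituting the known concentrations and solving, log [Mn²⁺(aq)] = −0.442 and [Mn²⁺(aq)] = 0.36 M.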